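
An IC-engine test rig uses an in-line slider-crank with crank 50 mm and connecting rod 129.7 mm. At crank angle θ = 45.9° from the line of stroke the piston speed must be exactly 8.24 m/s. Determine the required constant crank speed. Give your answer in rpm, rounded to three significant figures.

For an in-line slider-crank, |v_piston| = rω|sinθ|·[1 + r cosθ/√(L² − r² sin²θ)].
With r = 0.05 m, L = 0.1297 m, θ = 45.9°: the bracketed kinematic factor |dx/dθ| = 0.045931 m.
ω = v/|dx/dθ| = 8.24/0.045931 = 179.4 rad/s.
N = 60ω/(2π) = 1713.1 rpm.

1710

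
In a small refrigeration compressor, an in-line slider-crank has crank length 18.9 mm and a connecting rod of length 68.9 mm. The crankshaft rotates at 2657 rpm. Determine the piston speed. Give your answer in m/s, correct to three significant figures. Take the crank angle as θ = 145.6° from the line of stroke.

2.29

ω = 2π·2657/60 = 278.2 rad/s
For an in-line slider-crank, x = r cosθ + √(L² − r² sin²θ), so v = −rω sinθ·[1 + r cosθ/√(L² − r² sin²θ)].
With r = 0.0189 m, L = 0.0689 m, θ = 145.6°: √(L² − r² sin²θ) = 0.068068 m.
v = −0.0189·278.2·0.56497·[1 + 0.0189·-0.82511/0.068068] = -2.2903 m/s.
|v| = 2.2903 m/s.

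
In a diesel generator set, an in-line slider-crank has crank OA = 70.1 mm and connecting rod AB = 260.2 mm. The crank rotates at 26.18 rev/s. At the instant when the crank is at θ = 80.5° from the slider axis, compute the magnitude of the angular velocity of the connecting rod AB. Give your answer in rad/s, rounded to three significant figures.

7.59

ω = 164.5 rad/s (converted from 26.18 rev/s).
The rod makes angle φ with the slider axis where L sinφ = r sinθ; differentiating, L cosφ·φ̇ = r ω cosθ.
L cosφ = √(L² − r² sin²θ) = 0.25085 m.
|ω_rod| = r ω |cosθ| / √(L² − r² sin²θ) = 0.0701·164.5·0.16505/0.25085 = 7.587 rad/s.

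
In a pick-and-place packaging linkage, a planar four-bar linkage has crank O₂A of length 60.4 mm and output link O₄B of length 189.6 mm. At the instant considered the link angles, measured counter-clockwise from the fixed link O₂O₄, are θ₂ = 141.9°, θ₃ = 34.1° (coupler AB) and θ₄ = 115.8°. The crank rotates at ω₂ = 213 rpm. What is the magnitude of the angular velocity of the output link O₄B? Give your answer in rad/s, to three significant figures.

ω₂ = 22.31 rad/s (from 213 rpm).
Differentiating the loop-closure r₂e^{iθ₂}+r₃e^{iθ₃}=r₁+r₄e^{iθ₄} gives r₂ω₂e^{iθ₂}+r₃ω₃e^{iθ₃}=r₄ω₄e^{iθ₄}.
Eliminating the other unknown: ω₄ = r₂ω₂ sin(θ₂−θ₃) / [r₄ sin(θ₄−θ₃)].
Numerator sine = +0.95213; denominator sine = +0.98953.
Result = 0.0604·22.31·(+0.95213) / (0.1896·(+0.98953)) = +6.8372 rad/s; magnitude 6.8372 rad/s.

6.84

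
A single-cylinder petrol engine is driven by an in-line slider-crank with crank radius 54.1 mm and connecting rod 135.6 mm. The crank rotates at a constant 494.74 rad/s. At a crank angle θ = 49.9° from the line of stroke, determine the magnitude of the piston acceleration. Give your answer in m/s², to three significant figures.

7820

ω = 494.7 rad/s
x(θ) = r cosθ + √(L² − r² sin²θ); with ω constant, a = ω²·d²x/dθ².
d²x/dθ² = −r cosθ − r²(cos2θ)/√u − r⁴ sin²2θ/(4u^{3/2}),  u = L² − r² sin²θ = 0.0166749 m².
Substituting r = 0.0541 m, L = 0.1356 m, θ = 49.9°: d²x/dθ² = -0.031955 m.
a = ω²·d²x/dθ² = (494.7)²·(-0.031955) = -7821.5 m/s²;  |a| = 7821.5 m/s².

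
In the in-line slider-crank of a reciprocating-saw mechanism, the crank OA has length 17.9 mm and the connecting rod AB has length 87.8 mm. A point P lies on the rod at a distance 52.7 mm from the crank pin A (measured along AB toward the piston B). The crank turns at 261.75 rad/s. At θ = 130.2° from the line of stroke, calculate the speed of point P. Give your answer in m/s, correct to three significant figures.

ω = 261.8 rad/s.  Crank-pin speed |V_A| = rω = 4.6853 m/s, perpendicular to OA.
Rod angle: sinφ = −(r/L) sinθ ⇒ φ = -8.958°; ω_rod = −rω cosθ/√(L²−r²sin²θ) = +34.869 rad/s.
V_P = V_A + ω_rod × AP, with AP = 0.0527 m along the rod.
Components: V_Px = −rω sinθ − a·ω_rod·sinφ = -3.2925 m/s;  V_Py = rω cosθ + a·ω_rod·cosφ = -1.209 m/s.
|V_P| = √(V_Px² + V_Py²) = 3.5074 m/s.

3.51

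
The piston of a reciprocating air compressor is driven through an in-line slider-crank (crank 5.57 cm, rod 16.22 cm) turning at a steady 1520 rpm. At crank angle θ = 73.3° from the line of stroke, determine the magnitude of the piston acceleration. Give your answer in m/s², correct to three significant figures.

ω = 2π·1520/60 = 159.2 rad/s
x(θ) = r cosθ + √(L² − r² sin²θ); with ω constant, a = ω²·d²x/dθ².
d²x/dθ² = −r cosθ − r²(cos2θ)/√u − r⁴ sin²2θ/(4u^{3/2}),  u = L² − r² sin²θ = 0.0234625 m².
Substituting r = 0.0557 m, L = 0.1622 m, θ = 73.3°: d²x/dθ² = +0.0007006 m.
a = ω²·d²x/dθ² = (159.2)²·(+0.0007006) = +17.751 m/s²;  |a| = 17.751 m/s².

17.8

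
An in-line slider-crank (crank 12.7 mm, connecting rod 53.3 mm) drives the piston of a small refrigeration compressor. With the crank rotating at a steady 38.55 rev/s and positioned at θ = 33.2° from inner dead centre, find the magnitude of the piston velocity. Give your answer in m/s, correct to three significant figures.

ω = 2π·38.5 = 242.2 rad/s
For an in-line slider-crank, x = r cosθ + √(L² − r² sin²θ), so v = −rω sinθ·[1 + r cosθ/√(L² − r² sin²θ)].
With r = 0.0127 m, L = 0.0533 m, θ = 33.2°: √(L² − r² sin²θ) = 0.052844 m.
v = −0.0127·242.2·0.54756·[1 + 0.0127·0.83676/0.052844] = -2.0231 m/s.
|v| = 2.0231 m/s.

2.02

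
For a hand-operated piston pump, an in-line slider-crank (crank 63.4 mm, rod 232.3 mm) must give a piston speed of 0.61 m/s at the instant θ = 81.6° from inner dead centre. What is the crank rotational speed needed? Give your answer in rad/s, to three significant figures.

9.34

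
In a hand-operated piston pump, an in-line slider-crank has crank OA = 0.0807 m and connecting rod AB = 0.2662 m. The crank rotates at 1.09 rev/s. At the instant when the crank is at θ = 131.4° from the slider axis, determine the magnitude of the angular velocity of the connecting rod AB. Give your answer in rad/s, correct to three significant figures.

1.41

ω = 6.849 rad/s (converted from 1.09 rev/s).
The rod makes angle φ with the slider axis where L sinφ = r sinθ; differentiating, L cosφ·φ̇ = r ω cosθ.
L cosφ = √(L² − r² sin²θ) = 0.25923 m.
|ω_rod| = r ω |cosθ| / √(L² − r² sin²θ) = 0.0807·6.849·0.66131/0.25923 = 1.41 rad/s.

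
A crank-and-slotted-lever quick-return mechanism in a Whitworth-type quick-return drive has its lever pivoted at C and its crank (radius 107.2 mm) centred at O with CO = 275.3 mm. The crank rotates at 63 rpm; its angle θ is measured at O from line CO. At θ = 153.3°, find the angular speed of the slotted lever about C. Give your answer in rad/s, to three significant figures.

ω = 6.597 rad/s (from 63 rpm).
Crank pin A relative to C: A = (d + r cosθ, r sinθ); lever angle φ = atan2(r sinθ, d + r cosθ).
Differentiating tanφ: φ̇ = rω(d cosθ + r)/(d² + r² + 2dr cosθ).
d² + r² + 2dr cosθ = |CA|² = 0.0345513 m²;  d cosθ + r = -0.13875 m.
|ω_lever| = |0.1072·6.597·-0.13875| / 0.0345513 = 2.84 rad/s.

2.84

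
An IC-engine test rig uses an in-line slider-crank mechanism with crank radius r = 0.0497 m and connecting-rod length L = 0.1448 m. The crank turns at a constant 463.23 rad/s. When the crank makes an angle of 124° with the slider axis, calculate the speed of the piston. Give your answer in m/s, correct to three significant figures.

ω = 463.2 rad/s
For an in-line slider-crank, x = r cosθ + √(L² − r² sin²θ), so v = −rω sinθ·[1 + r cosθ/√(L² − r² sin²θ)].
With r = 0.0497 m, L = 0.1448 m, θ = 124°: √(L² − r² sin²θ) = 0.13881 m.
v = −0.0497·463.2·0.82904·[1 + 0.0497·-0.55919/0.13881] = -15.265 m/s.
|v| = 15.265 m/s.

15.3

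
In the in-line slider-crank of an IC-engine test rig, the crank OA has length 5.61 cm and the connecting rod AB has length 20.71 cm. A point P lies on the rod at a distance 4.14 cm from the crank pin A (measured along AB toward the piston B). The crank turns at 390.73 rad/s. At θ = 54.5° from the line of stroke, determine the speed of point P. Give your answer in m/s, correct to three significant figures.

21.0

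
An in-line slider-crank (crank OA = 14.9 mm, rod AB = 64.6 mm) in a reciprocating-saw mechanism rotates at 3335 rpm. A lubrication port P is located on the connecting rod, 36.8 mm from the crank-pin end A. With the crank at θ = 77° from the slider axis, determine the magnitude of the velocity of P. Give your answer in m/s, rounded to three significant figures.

ω = 349.2 rad/s.  Crank-pin speed |V_A| = rω = 5.2037 m/s, perpendicular to OA.
Rod angle: sinφ = −(r/L) sinθ ⇒ φ = -12.988°; ω_rod = −rω cosθ/√(L²−r²sin²θ) = -18.596 rad/s.
V_P = V_A + ω_rod × AP, with AP = 0.0368 m along the rod.
Components: V_Px = −rω sinθ − a·ω_rod·sinφ = -5.2241 m/s;  V_Py = rω cosθ + a·ω_rod·cosφ = +0.50375 m/s.
|V_P| = √(V_Px² + V_Py²) = 5.2483 m/s.

5.25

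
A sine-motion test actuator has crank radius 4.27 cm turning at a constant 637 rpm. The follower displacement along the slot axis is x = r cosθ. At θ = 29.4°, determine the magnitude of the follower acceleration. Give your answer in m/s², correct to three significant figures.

ω = 66.71 rad/s (from 637 rpm).
x = r cosθ ⇒ ẍ = −rω² cosθ (ω constant).
|a| = rω²|cosθ| = 0.0427·(66.71)²·|cos 29.4°| = 165.53 m/s².

166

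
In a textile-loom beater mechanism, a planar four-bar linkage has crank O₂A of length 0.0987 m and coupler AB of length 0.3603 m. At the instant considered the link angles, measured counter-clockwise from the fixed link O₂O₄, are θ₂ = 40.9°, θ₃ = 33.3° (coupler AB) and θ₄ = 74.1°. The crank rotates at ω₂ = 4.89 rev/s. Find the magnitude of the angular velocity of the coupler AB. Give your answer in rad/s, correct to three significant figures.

ω₂ = 30.72 rad/s (from 4.89 rev/s).
Differentiating the loop-closure r₂e^{iθ₂}+r₃e^{iθ₃}=r₁+r₄e^{iθ₄} gives r₂ω₂e^{iθ₂}+r₃ω₃e^{iθ₃}=r₄ω₄e^{iθ₄}.
Eliminating the other unknown: ω₃ = r₂ω₂ sin(θ₄−θ₂) / [r₃ sin(θ₃−θ₄)].
Numerator sine = +0.54756; denominator sine = -0.65342.
Result = 0.0987·30.72·(+0.54756) / (0.3603·(-0.65342)) = -7.0531 rad/s; magnitude 7.0531 rad/s.

7.05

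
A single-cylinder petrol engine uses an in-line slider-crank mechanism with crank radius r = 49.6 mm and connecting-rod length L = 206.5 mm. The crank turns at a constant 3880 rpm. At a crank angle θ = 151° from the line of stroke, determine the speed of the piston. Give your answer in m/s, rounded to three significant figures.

ω = 2π·3880/60 = 406.3 rad/s
For an in-line slider-crank, x = r cosθ + √(L² − r² sin²θ), so v = −rω sinθ·[1 + r cosθ/√(L² − r² sin²θ)].
With r = 0.0496 m, L = 0.2065 m, θ = 151°: √(L² − r² sin²θ) = 0.2051 m.
v = −0.0496·406.3·0.48481·[1 + 0.0496·-0.87462/0.2051] = -7.7038 m/s.
|v| = 7.7038 m/s.

7.70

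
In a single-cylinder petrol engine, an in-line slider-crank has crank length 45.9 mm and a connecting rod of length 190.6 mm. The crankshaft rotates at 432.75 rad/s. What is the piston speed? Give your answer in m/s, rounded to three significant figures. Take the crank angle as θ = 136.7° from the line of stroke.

11.2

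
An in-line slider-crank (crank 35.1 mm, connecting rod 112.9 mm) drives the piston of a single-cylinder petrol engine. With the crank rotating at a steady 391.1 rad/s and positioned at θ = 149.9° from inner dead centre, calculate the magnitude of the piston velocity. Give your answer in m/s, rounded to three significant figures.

ω = 391.1 rad/s
For an in-line slider-crank, x = r cosθ + √(L² − r² sin²θ), so v = −rω sinθ·[1 + r cosθ/√(L² − r² sin²θ)].
With r = 0.0351 m, L = 0.1129 m, θ = 149.9°: √(L² − r² sin²θ) = 0.11152 m.
v = −0.0351·391.1·0.50151·[1 + 0.0351·-0.86515/0.11152] = -5.0099 m/s.
|v| = 5.0099 m/s.

5.01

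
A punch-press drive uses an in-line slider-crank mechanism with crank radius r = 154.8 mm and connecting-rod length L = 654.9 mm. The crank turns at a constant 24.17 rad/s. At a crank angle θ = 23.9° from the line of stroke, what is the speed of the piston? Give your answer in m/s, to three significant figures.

ω = 24.17 rad/s
For an in-line slider-crank, x = r cosθ + √(L² − r² sin²θ), so v = −rω sinθ·[1 + r cosθ/√(L² − r² sin²θ)].
With r = 0.1548 m, L = 0.6549 m, θ = 23.9°: √(L² − r² sin²θ) = 0.65189 m.
v = −0.1548·24.17·0.40514·[1 + 0.1548·0.91425/0.65189] = -1.8449 m/s.
|v| = 1.8449 m/s.

1.84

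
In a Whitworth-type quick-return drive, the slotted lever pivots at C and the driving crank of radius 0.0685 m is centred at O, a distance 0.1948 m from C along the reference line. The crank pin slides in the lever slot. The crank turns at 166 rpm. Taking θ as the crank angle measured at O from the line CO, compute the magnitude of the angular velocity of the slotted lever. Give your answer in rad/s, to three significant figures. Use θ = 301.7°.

ω = 17.38 rad/s (from 166 rpm).
Crank pin A relative to C: A = (d + r cosθ, r sinθ); lever angle φ = atan2(r sinθ, d + r cosθ).
Differentiating tanφ: φ̇ = rω(d cosθ + r)/(d² + r² + 2dr cosθ).
d² + r² + 2dr cosθ = |CA|² = 0.0566629 m²;  d cosθ + r = +0.17086 m.
|ω_lever| = |0.0685·17.38·+0.17086| / 0.0566629 = 3.5907 rad/s.

3.59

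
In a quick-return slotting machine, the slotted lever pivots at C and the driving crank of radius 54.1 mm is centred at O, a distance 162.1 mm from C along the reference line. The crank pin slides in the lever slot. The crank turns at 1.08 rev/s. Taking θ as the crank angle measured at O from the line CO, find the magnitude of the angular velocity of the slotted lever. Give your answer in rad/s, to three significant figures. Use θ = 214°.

ω = 6.786 rad/s (from 1.08 rev/s).
Crank pin A relative to C: A = (d + r cosθ, r sinθ); lever angle φ = atan2(r sinθ, d + r cosθ).
Differentiating tanφ: φ̇ = rω(d cosθ + r)/(d² + r² + 2dr cosθ).
d² + r² + 2dr cosθ = |CA|² = 0.0146625 m²;  d cosθ + r = -0.080287 m.
|ω_lever| = |0.0541·6.786·-0.080287| / 0.0146625 = 2.0102 rad/s.

2.01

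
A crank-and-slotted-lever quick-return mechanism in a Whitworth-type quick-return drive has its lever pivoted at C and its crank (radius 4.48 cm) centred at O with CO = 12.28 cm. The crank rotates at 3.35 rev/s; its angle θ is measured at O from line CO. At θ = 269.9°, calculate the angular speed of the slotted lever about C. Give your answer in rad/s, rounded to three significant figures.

2.46

ω = 21.05 rad/s (from 3.35 rev/s).
Crank pin A relative to C: A = (d + r cosθ, r sinθ); lever angle φ = atan2(r sinθ, d + r cosθ).
Differentiating tanφ: φ̇ = rω(d cosθ + r)/(d² + r² + 2dr cosθ).
d² + r² + 2dr cosθ = |CA|² = 0.0170677 m²;  d cosθ + r = +0.044586 m.
|ω_lever| = |0.0448·21.05·+0.044586| / 0.0170677 = 2.4633 rad/s.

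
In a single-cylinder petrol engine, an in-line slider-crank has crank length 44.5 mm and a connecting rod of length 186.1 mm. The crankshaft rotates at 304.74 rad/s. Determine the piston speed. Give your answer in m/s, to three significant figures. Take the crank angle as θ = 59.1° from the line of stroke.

13.1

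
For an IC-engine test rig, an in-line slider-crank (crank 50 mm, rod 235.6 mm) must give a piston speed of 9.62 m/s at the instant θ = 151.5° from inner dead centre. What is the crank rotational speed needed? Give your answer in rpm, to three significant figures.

4740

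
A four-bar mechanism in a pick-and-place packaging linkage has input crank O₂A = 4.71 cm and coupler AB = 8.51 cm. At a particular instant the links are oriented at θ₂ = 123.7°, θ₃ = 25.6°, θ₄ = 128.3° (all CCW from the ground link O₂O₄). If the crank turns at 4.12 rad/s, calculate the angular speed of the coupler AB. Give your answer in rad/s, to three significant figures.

0.187

ω₂ = 4.12 rad/s
Differentiating the loop-closure r₂e^{iθ₂}+r₃e^{iθ₃}=r₁+r₄e^{iθ₄} gives r₂ω₂e^{iθ₂}+r₃ω₃e^{iθ₃}=r₄ω₄e^{iθ₄}.
Eliminating the other unknown: ω₃ = r₂ω₂ sin(θ₄−θ₂) / [r₃ sin(θ₃−θ₄)].
Numerator sine = +0.08020; denominator sine = -0.97553.
Result = 0.0471·4.12·(+0.08020) / (0.0851·(-0.97553)) = -0.18746 rad/s; magnitude 0.18746 rad/s.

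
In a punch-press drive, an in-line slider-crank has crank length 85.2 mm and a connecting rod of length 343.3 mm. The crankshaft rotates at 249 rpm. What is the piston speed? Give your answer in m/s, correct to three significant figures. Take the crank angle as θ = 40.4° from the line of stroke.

1.72

ω = 2π·249/60 = 26.08 rad/s
For an in-line slider-crank, x = r cosθ + √(L² − r² sin²θ), so v = −rω sinθ·[1 + r cosθ/√(L² − r² sin²θ)].
With r = 0.0852 m, L = 0.3433 m, θ = 40.4°: √(L² − r² sin²θ) = 0.33883 m.
v = −0.0852·26.08·0.64812·[1 + 0.0852·0.76154/0.33883] = -1.7156 m/s.
|v| = 1.7156 m/s.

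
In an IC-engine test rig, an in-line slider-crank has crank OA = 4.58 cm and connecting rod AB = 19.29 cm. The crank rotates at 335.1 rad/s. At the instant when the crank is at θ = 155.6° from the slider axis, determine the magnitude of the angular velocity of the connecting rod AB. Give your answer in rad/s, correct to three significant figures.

72.8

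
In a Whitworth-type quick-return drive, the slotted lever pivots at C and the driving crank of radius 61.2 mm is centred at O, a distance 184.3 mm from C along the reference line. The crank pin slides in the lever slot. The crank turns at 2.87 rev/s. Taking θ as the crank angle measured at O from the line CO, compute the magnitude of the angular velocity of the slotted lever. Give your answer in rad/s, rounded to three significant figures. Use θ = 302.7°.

3.56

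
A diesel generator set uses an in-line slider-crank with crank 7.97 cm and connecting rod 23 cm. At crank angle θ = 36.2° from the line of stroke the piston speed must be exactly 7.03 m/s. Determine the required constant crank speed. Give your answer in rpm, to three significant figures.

1110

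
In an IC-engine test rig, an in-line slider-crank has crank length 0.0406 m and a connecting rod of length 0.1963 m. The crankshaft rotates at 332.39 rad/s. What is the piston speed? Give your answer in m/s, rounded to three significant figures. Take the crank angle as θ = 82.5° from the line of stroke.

ω = 332.4 rad/s
For an in-line slider-crank, x = r cosθ + √(L² − r² sin²θ), so v = −rω sinθ·[1 + r cosθ/√(L² − r² sin²θ)].
With r = 0.0406 m, L = 0.1963 m, θ = 82.5°: √(L² − r² sin²θ) = 0.19213 m.
v = −0.0406·332.4·0.99144·[1 + 0.0406·0.13053/0.19213] = -13.749 m/s.
|v| = 13.749 m/s.

13.7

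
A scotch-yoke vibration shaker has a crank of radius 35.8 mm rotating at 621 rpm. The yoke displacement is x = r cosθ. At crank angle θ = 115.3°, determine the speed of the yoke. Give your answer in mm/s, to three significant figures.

ω = 65.03 rad/s (from 621 rpm).
x = r cosθ ⇒ ẋ = −rω sinθ.
|v| = rω|sinθ| = 0.0358·65.03·|sin 115.3°| = 2.1048 m/s = 2104.8 mm/s.

2100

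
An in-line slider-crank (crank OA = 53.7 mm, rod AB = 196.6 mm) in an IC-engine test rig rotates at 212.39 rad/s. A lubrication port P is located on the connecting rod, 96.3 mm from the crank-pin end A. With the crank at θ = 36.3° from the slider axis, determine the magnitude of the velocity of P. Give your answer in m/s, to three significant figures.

ω = 212.4 rad/s.  Crank-pin speed |V_A| = rω = 11.405 m/s, perpendicular to OA.
Rod angle: sinφ = −(r/L) sinθ ⇒ φ = -9.306°; ω_rod = −rω cosθ/√(L²−r²sin²θ) = -47.378 rad/s.
V_P = V_A + ω_rod × AP, with AP = 0.0963 m along the rod.
Components: V_Px = −rω sinθ − a·ω_rod·sinφ = -7.4899 m/s;  V_Py = rω cosθ + a·ω_rod·cosφ = +4.6895 m/s.
|V_P| = √(V_Px² + V_Py²) = 8.8368 m/s.

8.84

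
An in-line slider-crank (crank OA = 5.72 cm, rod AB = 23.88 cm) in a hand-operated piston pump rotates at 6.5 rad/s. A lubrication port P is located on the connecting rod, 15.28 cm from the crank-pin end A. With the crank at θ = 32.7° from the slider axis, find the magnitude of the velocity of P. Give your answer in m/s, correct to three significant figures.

ω = 6.5 rad/s.  Crank-pin speed |V_A| = rω = 0.3718 m/s, perpendicular to OA.
Rod angle: sinφ = −(r/L) sinθ ⇒ φ = -7.435°; ω_rod = −rω cosθ/√(L²−r²sin²θ) = -1.3213 rad/s.
V_P = V_A + ω_rod × AP, with AP = 0.1528 m along the rod.
Components: V_Px = −rω sinθ − a·ω_rod·sinφ = -0.22699 m/s;  V_Py = rω cosθ + a·ω_rod·cosφ = +0.11268 m/s.
|V_P| = √(V_Px² + V_Py²) = 0.25342 m/s.

0.253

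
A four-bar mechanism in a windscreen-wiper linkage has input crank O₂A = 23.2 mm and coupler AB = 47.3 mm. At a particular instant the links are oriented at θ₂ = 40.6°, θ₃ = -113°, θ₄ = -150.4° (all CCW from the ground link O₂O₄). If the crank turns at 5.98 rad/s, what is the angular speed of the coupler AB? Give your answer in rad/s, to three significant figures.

0.921

ω₂ = 5.98 rad/s
Differentiating the loop-closure r₂e^{iθ₂}+r₃e^{iθ₃}=r₁+r₄e^{iθ₄} gives r₂ω₂e^{iθ₂}+r₃ω₃e^{iθ₃}=r₄ω₄e^{iθ₄}.
Eliminating the other unknown: ω₃ = r₂ω₂ sin(θ₄−θ₂) / [r₃ sin(θ₃−θ₄)].
Numerator sine = +0.19081; denominator sine = +0.60738.
Result = 0.0232·5.98·(+0.19081) / (0.0473·(+0.60738)) = +0.92144 rad/s; magnitude 0.92144 rad/s.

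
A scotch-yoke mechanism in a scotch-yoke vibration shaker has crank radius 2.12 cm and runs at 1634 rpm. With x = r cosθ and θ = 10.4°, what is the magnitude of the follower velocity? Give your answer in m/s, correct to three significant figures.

0.655

ω = 171.1 rad/s (from 1634 rpm).
x = r cosθ ⇒ ẋ = −rω sinθ.
|v| = rω|sinθ| = 0.0212·171.1·|sin 10.4°| = 0.65485 m/s.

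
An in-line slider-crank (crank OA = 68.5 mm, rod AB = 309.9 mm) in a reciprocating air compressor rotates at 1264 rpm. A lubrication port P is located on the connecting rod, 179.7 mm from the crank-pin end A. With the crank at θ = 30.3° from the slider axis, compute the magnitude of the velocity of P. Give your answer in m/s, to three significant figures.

6.06

ω = 132.4 rad/s.  Crank-pin speed |V_A| = rω = 9.0671 m/s, perpendicular to OA.
Rod angle: sinφ = −(r/L) sinθ ⇒ φ = -6.403°; ω_rod = −rω cosθ/√(L²−r²sin²θ) = -25.42 rad/s.
V_P = V_A + ω_rod × AP, with AP = 0.1797 m along the rod.
Components: V_Px = −rω sinθ − a·ω_rod·sinφ = -5.084 m/s;  V_Py = rω cosθ + a·ω_rod·cosφ = +3.289 m/s.
|V_P| = √(V_Px² + V_Py²) = 6.0551 m/s.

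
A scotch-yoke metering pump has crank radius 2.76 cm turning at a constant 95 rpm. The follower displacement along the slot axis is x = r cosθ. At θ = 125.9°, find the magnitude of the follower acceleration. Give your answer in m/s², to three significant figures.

ω = 9.948 rad/s (from 95 rpm).
x = r cosθ ⇒ ẍ = −rω² cosθ (ω constant).
|a| = rω²|cosθ| = 0.0276·(9.948)²·|cos 125.9°| = 1.6017 m/s².

1.60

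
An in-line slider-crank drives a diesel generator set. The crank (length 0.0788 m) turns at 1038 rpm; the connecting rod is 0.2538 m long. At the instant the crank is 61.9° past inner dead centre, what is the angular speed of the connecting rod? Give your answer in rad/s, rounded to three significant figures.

16.5

ω = 108.7 rad/s (converted from 1038 rpm).
The rod makes angle φ with the slider axis where L sinφ = r sinθ; differentiating, L cosφ·φ̇ = r ω cosθ.
L cosφ = √(L² − r² sin²θ) = 0.2441 m.
|ω_rod| = r ω |cosθ| / √(L² − r² sin²θ) = 0.0788·108.7·0.47101/0.2441 = 16.528 rad/s.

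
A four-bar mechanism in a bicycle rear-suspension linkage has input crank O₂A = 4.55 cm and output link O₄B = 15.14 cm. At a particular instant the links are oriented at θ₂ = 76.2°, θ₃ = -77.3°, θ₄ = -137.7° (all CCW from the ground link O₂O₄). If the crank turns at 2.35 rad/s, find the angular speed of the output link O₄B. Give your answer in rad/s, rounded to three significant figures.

0.362

ω₂ = 2.35 rad/s
Differentiating the loop-closure r₂e^{iθ₂}+r₃e^{iθ₃}=r₁+r₄e^{iθ₄} gives r₂ω₂e^{iθ₂}+r₃ω₃e^{iθ₃}=r₄ω₄e^{iθ₄}.
Eliminating the other unknown: ω₄ = r₂ω₂ sin(θ₂−θ₃) / [r₄ sin(θ₄−θ₃)].
Numerator sine = +0.44620; denominator sine = -0.86949.
Result = 0.0455·2.35·(+0.44620) / (0.1514·(-0.86949)) = -0.36242 rad/s; magnitude 0.36242 rad/s.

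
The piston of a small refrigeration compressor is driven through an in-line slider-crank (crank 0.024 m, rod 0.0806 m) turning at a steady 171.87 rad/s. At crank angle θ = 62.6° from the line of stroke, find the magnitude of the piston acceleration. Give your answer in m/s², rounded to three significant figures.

204

ω = 171.9 rad/s
x(θ) = r cosθ + √(L² − r² sin²θ); with ω constant, a = ω²·d²x/dθ².
d²x/dθ² = −r cosθ − r²(cos2θ)/√u − r⁴ sin²2θ/(4u^{3/2}),  u = L² − r² sin²θ = 0.00604235 m².
Substituting r = 0.024 m, L = 0.0806 m, θ = 62.6°: d²x/dθ² = -0.0068913 m.
a = ω²·d²x/dθ² = (171.9)²·(-0.0068913) = -203.57 m/s²;  |a| = 203.57 m/s².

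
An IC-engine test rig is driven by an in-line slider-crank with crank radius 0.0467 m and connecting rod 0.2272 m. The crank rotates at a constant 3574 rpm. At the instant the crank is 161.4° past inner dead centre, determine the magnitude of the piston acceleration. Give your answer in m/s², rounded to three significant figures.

5120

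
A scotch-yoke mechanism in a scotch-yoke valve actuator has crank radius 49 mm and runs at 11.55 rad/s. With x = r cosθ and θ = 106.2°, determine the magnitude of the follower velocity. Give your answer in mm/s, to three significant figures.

543

ω = 11.55 rad/s
x = r cosθ ⇒ ẋ = −rω sinθ.
|v| = rω|sinθ| = 0.049·11.55·|sin 106.2°| = 0.54348 m/s = 543.48 mm/s.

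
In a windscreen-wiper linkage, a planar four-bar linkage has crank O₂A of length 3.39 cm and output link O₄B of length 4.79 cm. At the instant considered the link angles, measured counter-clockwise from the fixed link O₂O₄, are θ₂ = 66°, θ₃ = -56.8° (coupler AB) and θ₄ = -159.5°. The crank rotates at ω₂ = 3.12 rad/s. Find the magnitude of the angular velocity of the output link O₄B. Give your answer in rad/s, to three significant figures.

1.90

ω₂ = 3.12 rad/s
Differentiating the loop-closure r₂e^{iθ₂}+r₃e^{iθ₃}=r₁+r₄e^{iθ₄} gives r₂ω₂e^{iθ₂}+r₃ω₃e^{iθ₃}=r₄ω₄e^{iθ₄}.
Eliminating the other unknown: ω₄ = r₂ω₂ sin(θ₂−θ₃) / [r₄ sin(θ₄−θ₃)].
Numerator sine = +0.84057; denominator sine = -0.97553.
Result = 0.0339·3.12·(+0.84057) / (0.0479·(-0.97553)) = -1.9026 rad/s; magnitude 1.9026 rad/s.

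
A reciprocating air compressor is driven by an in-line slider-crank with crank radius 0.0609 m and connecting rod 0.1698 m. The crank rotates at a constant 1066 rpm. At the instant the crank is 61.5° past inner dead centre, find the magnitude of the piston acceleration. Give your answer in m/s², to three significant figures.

ω = 2π·1066/60 = 111.6 rad/s
x(θ) = r cosθ + √(L² − r² sin²θ); with ω constant, a = ω²·d²x/dθ².
d²x/dθ² = −r cosθ − r²(cos2θ)/√u − r⁴ sin²2θ/(4u^{3/2}),  u = L² − r² sin²θ = 0.0259677 m².
Substituting r = 0.0609 m, L = 0.1698 m, θ = 61.5°: d²x/dθ² = -0.017102 m.
a = ω²·d²x/dθ² = (111.6)²·(-0.017102) = -213.12 m/s²;  |a| = 213.12 m/s².

213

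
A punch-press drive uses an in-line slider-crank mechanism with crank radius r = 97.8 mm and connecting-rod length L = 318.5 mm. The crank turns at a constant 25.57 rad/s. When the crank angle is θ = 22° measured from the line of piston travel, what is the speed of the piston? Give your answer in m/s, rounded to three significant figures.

1.21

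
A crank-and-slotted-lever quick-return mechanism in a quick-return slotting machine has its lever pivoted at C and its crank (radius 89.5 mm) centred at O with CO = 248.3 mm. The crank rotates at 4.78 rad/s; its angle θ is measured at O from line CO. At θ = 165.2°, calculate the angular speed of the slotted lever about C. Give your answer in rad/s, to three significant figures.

2.41

ω = 4.78 rad/s
Crank pin A relative to C: A = (d + r cosθ, r sinθ); lever angle φ = atan2(r sinθ, d + r cosθ).
Differentiating tanφ: φ̇ = rω(d cosθ + r)/(d² + r² + 2dr cosθ).
d² + r² + 2dr cosθ = |CA|² = 0.026692 m²;  d cosθ + r = -0.15056 m.
|ω_lever| = |0.0895·4.78·-0.15056| / 0.026692 = 2.4132 rad/s.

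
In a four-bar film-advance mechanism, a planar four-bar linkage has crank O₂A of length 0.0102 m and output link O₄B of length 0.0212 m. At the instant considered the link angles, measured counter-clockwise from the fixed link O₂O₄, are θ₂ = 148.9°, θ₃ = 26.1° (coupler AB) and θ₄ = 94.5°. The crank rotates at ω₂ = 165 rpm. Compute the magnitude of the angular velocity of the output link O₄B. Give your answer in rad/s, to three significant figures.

7.52

ω₂ = 17.28 rad/s (from 165 rpm).
Differentiating the loop-closure r₂e^{iθ₂}+r₃e^{iθ₃}=r₁+r₄e^{iθ₄} gives r₂ω₂e^{iθ₂}+r₃ω₃e^{iθ₃}=r₄ω₄e^{iθ₄}.
Eliminating the other unknown: ω₄ = r₂ω₂ sin(θ₂−θ₃) / [r₄ sin(θ₄−θ₃)].
Numerator sine = +0.84057; denominator sine = +0.92978.
Result = 0.0102·17.28·(+0.84057) / (0.0212·(+0.92978)) = +7.5157 rad/s; magnitude 7.5157 rad/s.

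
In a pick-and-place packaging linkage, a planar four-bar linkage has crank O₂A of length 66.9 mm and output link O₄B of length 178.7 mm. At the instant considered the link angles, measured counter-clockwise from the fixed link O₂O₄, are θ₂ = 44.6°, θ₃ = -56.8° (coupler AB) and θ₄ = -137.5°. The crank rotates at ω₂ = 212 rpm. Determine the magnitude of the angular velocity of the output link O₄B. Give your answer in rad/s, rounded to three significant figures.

8.26

ω₂ = 22.2 rad/s (from 212 rpm).
Differentiating the loop-closure r₂e^{iθ₂}+r₃e^{iθ₃}=r₁+r₄e^{iθ₄} gives r₂ω₂e^{iθ₂}+r₃ω₃e^{iθ₃}=r₄ω₄e^{iθ₄}.
Eliminating the other unknown: ω₄ = r₂ω₂ sin(θ₂−θ₃) / [r₄ sin(θ₄−θ₃)].
Numerator sine = +0.98027; denominator sine = -0.98686.
Result = 0.0669·22.2·(+0.98027) / (0.1787·(-0.98686)) = -8.2558 rad/s; magnitude 8.2558 rad/s.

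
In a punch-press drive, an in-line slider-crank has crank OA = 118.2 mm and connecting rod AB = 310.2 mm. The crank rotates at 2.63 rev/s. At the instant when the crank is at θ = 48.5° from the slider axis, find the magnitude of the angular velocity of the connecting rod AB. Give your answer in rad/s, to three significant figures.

4.35

ω = 16.52 rad/s (converted from 2.63 rev/s).
The rod makes angle φ with the slider axis where L sinφ = r sinθ; differentiating, L cosφ·φ̇ = r ω cosθ.
L cosφ = √(L² − r² sin²θ) = 0.2973 m.
|ω_rod| = r ω |cosθ| / √(L² − r² sin²θ) = 0.1182·16.52·0.66262/0.2973 = 4.3533 rad/s.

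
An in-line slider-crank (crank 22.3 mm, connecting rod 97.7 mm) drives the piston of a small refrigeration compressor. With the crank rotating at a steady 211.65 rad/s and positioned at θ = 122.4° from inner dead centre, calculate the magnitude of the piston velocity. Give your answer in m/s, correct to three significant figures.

3.49

ω = 211.7 rad/s
For an in-line slider-crank, x = r cosθ + √(L² − r² sin²θ), so v = −rω sinθ·[1 + r cosθ/√(L² − r² sin²θ)].
With r = 0.0223 m, L = 0.0977 m, θ = 122.4°: √(L² − r² sin²θ) = 0.095869 m.
v = −0.0223·211.7·0.84433·[1 + 0.0223·-0.53583/0.095869] = -3.4884 m/s.
|v| = 3.4884 m/s.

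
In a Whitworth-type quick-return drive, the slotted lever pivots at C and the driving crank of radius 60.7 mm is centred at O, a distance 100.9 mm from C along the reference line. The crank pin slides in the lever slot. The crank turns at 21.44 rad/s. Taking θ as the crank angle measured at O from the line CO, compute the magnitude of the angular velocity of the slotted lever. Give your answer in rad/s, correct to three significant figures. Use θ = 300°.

7.24

ω = 21.44 rad/s
Crank pin A relative to C: A = (d + r cosθ, r sinθ); lever angle φ = atan2(r sinθ, d + r cosθ).
Differentiating tanφ: φ̇ = rω(d cosθ + r)/(d² + r² + 2dr cosθ).
d² + r² + 2dr cosθ = |CA|² = 0.0199899 m²;  d cosθ + r = +0.11115 m.
|ω_lever| = |0.0607·21.44·+0.11115| / 0.0199899 = 7.2362 rad/s.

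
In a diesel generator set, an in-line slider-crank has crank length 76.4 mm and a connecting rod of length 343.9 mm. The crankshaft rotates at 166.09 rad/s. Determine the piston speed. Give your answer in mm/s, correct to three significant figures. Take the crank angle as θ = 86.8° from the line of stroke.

12800

ω = 166.1 rad/s
For an in-line slider-crank, x = r cosθ + √(L² − r² sin²θ), so v = −rω sinθ·[1 + r cosθ/√(L² − r² sin²θ)].
With r = 0.0764 m, L = 0.3439 m, θ = 86.8°: √(L² − r² sin²θ) = 0.33533 m.
v = −0.0764·166.1·0.99844·[1 + 0.0764·0.05582/0.33533] = -12.831 m/s.
|v| = 12.831 m/s = 12831 mm/s.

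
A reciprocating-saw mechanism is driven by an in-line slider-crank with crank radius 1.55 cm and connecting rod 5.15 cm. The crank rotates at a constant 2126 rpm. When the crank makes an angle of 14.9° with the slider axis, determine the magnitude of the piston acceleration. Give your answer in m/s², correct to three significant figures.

ω = 2π·2126/60 = 222.6 rad/s
x(θ) = r cosθ + √(L² − r² sin²θ); with ω constant, a = ω²·d²x/dθ².
d²x/dθ² = −r cosθ − r²(cos2θ)/√u − r⁴ sin²2θ/(4u^{3/2}),  u = L² − r² sin²θ = 0.00263637 m².
Substituting r = 0.0155 m, L = 0.0515 m, θ = 14.9°: d²x/dθ² = -0.019066 m.
a = ω²·d²x/dθ² = (222.6)²·(-0.019066) = -945 m/s²;  |a| = 945 m/s².

945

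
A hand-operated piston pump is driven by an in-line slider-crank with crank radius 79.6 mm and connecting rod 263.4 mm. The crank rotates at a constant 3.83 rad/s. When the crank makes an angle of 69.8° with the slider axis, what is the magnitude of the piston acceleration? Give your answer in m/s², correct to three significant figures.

ω = 3.83 rad/s
x(θ) = r cosθ + √(L² − r² sin²θ); with ω constant, a = ω²·d²x/dθ².
d²x/dθ² = −r cosθ − r²(cos2θ)/√u − r⁴ sin²2θ/(4u^{3/2}),  u = L² − r² sin²θ = 0.0637989 m².
Substituting r = 0.0796 m, L = 0.2634 m, θ = 69.8°: d²x/dθ² = -0.0086439 m.
a = ω²·d²x/dθ² = (3.83)²·(-0.0086439) = -0.1268 m/s²;  |a| = 0.1268 m/s².

0.127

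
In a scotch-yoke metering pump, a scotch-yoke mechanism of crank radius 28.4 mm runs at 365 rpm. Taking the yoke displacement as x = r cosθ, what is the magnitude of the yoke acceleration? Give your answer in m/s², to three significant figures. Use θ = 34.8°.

ω = 38.22 rad/s (from 365 rpm).
x = r cosθ ⇒ ẍ = −rω² cosθ (ω constant).
|a| = rω²|cosθ| = 0.0284·(38.22)²·|cos 34.8°| = 34.071 m/s².

34.1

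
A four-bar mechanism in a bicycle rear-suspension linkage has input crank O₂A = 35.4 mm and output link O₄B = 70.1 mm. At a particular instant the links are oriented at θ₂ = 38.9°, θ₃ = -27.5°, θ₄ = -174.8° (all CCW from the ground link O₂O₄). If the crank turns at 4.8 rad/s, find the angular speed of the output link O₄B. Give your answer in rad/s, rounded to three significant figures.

4.11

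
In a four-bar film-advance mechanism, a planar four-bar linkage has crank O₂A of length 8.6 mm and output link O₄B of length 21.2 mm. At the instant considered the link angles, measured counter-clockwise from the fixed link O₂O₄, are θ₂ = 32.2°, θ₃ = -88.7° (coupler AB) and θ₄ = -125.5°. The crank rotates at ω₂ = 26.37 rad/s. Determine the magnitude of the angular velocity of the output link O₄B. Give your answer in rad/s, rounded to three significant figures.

ω₂ = 26.37 rad/s
Differentiating the loop-closure r₂e^{iθ₂}+r₃e^{iθ₃}=r₁+r₄e^{iθ₄} gives r₂ω₂e^{iθ₂}+r₃ω₃e^{iθ₃}=r₄ω₄e^{iθ₄}.
Eliminating the other unknown: ω₄ = r₂ω₂ sin(θ₂−θ₃) / [r₄ sin(θ₄−θ₃)].
Numerator sine = +0.85806; denominator sine = -0.59902.
Result = 0.0086·26.37·(+0.85806) / (0.0212·(-0.59902)) = -15.323 rad/s; magnitude 15.323 rad/s.

15.3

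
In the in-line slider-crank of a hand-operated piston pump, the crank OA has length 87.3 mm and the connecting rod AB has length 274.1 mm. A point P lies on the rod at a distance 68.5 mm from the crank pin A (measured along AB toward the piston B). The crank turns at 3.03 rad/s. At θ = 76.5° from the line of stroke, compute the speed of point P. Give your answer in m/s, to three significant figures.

ω = 3.03 rad/s.  Crank-pin speed |V_A| = rω = 0.26452 m/s, perpendicular to OA.
Rod angle: sinφ = −(r/L) sinθ ⇒ φ = -18.041°; ω_rod = −rω cosθ/√(L²−r²sin²θ) = -0.23693 rad/s.
V_P = V_A + ω_rod × AP, with AP = 0.0685 m along the rod.
Components: V_Px = −rω sinθ − a·ω_rod·sinφ = -0.26224 m/s;  V_Py = rω cosθ + a·ω_rod·cosφ = +0.046319 m/s.
|V_P| = √(V_Px² + V_Py²) = 0.2663 m/s.

0.266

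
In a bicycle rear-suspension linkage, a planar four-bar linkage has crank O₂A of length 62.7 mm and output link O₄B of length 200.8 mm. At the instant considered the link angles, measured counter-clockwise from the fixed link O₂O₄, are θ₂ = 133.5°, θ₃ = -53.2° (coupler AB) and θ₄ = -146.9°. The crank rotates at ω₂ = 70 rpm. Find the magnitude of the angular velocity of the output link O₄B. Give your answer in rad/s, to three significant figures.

0.268

ω₂ = 7.33 rad/s (from 70 rpm).
Differentiating the loop-closure r₂e^{iθ₂}+r₃e^{iθ₃}=r₁+r₄e^{iθ₄} gives r₂ω₂e^{iθ₂}+r₃ω₃e^{iθ₃}=r₄ω₄e^{iθ₄}.
Eliminating the other unknown: ω₄ = r₂ω₂ sin(θ₂−θ₃) / [r₄ sin(θ₄−θ₃)].
Numerator sine = -0.11667; denominator sine = -0.99792.
Result = 0.0627·7.33·(-0.11667) / (0.2008·(-0.99792)) = +0.26761 rad/s; magnitude 0.26761 rad/s.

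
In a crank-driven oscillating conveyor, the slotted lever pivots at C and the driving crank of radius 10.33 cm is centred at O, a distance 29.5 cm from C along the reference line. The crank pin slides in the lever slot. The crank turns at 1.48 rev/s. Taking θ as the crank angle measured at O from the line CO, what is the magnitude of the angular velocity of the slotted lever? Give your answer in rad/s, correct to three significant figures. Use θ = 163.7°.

ω = 9.299 rad/s (from 1.48 rev/s).
Crank pin A relative to C: A = (d + r cosθ, r sinθ); lever angle φ = atan2(r sinθ, d + r cosθ).
Differentiating tanφ: φ̇ = rω(d cosθ + r)/(d² + r² + 2dr cosθ).
d² + r² + 2dr cosθ = |CA|² = 0.0391986 m²;  d cosθ + r = -0.17984 m.
|ω_lever| = |0.1033·9.299·-0.17984| / 0.0391986 = 4.4072 rad/s.

4.41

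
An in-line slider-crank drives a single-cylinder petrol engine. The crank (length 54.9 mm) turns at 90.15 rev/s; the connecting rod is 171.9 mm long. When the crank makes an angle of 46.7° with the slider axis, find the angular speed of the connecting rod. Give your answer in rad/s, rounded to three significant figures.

ω = 566.4 rad/s (converted from 90.15 rev/s).
The rod makes angle φ with the slider axis where L sinφ = r sinθ; differentiating, L cosφ·φ̇ = r ω cosθ.
L cosφ = √(L² − r² sin²θ) = 0.16719 m.
|ω_rod| = r ω |cosθ| / √(L² − r² sin²θ) = 0.0549·566.4·0.68582/0.16719 = 127.56 rad/s.

128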